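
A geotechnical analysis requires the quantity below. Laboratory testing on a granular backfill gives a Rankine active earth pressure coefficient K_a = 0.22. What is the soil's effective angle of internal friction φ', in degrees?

K_a = tan²(45° − φ/2) ⇒ 45° − φ/2 = arctan(√0.22) = 25.13°.
φ = 2(45° − 25.13°) = 39.74°.

39.7°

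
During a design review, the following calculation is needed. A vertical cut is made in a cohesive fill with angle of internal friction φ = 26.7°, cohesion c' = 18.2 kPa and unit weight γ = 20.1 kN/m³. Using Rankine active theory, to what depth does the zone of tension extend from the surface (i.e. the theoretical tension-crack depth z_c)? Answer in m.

2.94 m

K_a = tan²(45° − 26.7°/2) = 0.3800; √K_a = 0.6164.
The active pressure is zero where K_a γ z = 2c√K_a, so z_c = 2c/(γ√K_a) = 2×18.2/(20.1×0.6164) = 2.938 m.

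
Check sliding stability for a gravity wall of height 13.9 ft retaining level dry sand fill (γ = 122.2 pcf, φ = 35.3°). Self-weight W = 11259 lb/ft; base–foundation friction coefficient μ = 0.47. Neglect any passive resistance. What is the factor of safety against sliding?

1.68

K_a = tan²(45° − 35.3°/2) = 0.2675.
P_a = ½K_aγH² = 0.5×0.2675×122.2×13.9² = 3158 lb/ft, acting at H/3 = 4.633 ft above the base.
FS_sliding = μW / P_a = 0.47×11259 / 3158 = 1.675.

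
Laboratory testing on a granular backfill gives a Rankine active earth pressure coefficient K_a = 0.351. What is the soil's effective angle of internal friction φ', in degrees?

28.7°

K_a = tan²(45° − φ/2) ⇒ 45° − φ/2 = arctan(√0.351) = 30.64°.
φ = 2(45° − 30.64°) = 28.71°.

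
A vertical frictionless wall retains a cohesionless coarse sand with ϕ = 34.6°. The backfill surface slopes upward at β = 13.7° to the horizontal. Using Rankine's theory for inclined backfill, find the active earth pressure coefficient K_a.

0.297

K_a = cos β · (cos β − √(cos²β − cos²φ)) / (cos β + √(cos²β − cos²φ)).
cos β = 0.9715, cos φ = 0.8231, √(cos²β − cos²φ) = 0.5161.
K_a = 0.9715 × (0.9715 − 0.5161)/(0.9715 + 0.5161) = 0.2974.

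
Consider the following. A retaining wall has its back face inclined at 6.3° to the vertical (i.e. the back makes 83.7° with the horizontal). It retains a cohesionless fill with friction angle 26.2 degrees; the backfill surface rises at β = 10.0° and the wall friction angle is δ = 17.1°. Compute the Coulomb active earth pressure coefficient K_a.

0.459

K_a = sin²(α+φ) / [sin²α · sin(α−δ) · (1 + √{sin(φ+δ)sin(φ−β) / (sin(α−δ)sin(α+β))})²].
With α = 83.7°, φ = 26.2°, δ = 17.1°, β = 10.0°: K_a = 0.4593.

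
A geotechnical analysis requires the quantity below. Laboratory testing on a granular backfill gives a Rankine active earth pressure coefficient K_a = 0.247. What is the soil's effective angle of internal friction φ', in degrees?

K_a = tan²(45° − φ/2) ⇒ 45° − φ/2 = arctan(√0.247) = 26.43°.
φ = 2(45° − 26.43°) = 37.15°.

37.1°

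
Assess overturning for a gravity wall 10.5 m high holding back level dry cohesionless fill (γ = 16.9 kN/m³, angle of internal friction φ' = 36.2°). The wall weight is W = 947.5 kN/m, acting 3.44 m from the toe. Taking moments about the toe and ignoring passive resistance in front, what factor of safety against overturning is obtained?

3.88

K_a = tan²(45° − 36.2°/2) = 0.2574.
P_a = ½K_aγH² = 0.5×0.2574×16.9×10.5² = 239.8 kN/m, acting at H/3 = 3.500 m above the base.
Overturning moment M_o = P_a × H/3 = 239.8 × 3.500 = 839.2.
Resisting moment M_r = W × 3.44 = 947.5 × 3.44 = 3259.
FS_overturning = M_r/M_o = 3259/839.2 = 3.884.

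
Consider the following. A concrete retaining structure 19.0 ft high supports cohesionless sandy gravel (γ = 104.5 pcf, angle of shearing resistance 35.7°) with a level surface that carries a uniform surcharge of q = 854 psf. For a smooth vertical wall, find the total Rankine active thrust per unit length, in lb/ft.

K_a = tan²(45° − φ/2) = 0.2630.
Soil triangle: ½ K_a γ H² = 0.5×0.2630×104.5×19.0² = 4961 lb/ft.
Surcharge rectangle: K_a q H = 0.2630×854×19.0 = 4267 lb/ft.
Total = 4961 + 4267 = 9228 lb/ft.

9230 lb/ft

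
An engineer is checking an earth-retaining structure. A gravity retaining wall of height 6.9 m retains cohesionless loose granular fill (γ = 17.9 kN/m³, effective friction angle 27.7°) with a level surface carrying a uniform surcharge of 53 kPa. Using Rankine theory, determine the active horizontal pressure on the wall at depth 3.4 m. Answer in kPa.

K_a = (1 − sin φ)/(1 + sin φ) = 0.3653.
σ_v = γz + q = 17.9 × 3.4 + 53 = 113.9 kPa.
σ_h = K_a σ_v = 0.3653 × 113.9 = 41.60 kPa.

41.6 kPa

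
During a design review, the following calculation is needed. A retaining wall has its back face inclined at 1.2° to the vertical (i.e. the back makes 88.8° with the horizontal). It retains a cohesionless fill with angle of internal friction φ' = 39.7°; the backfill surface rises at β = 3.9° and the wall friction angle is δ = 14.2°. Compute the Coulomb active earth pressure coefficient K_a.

K_a = sin²(α+φ) / [sin²α · sin(α−δ) · (1 + √{sin(φ+δ)sin(φ−β) / (sin(α−δ)sin(α+β))})²].
With α = 88.8°, φ = 39.7°, δ = 14.2°, β = 3.9°: K_a = 0.2198.

0.220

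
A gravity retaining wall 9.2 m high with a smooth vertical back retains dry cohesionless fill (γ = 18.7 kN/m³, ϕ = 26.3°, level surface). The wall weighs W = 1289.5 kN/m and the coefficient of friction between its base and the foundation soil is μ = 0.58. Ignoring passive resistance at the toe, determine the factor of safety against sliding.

K_a = tan²(45° − 26.3°/2) = 0.3859.
P_a = ½K_aγH² = 0.5×0.3859×18.7×9.2² = 305.4 kN/m, acting at H/3 = 3.067 m above the base.
FS_sliding = μW / P_a = 0.58×1289.5 / 305.4 = 2.449.

2.45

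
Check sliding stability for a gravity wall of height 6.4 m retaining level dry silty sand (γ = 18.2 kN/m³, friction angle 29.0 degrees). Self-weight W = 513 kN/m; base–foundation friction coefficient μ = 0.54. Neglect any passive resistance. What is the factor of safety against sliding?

2.14

K_a = tan²(45° − 29.0°/2) = 0.3470.
P_a = ½K_aγH² = 0.5×0.3470×18.2×6.4² = 129.3 kN/m, acting at H/3 = 2.133 m above the base.
FS_sliding = μW / P_a = 0.54×513 / 129.3 = 2.142.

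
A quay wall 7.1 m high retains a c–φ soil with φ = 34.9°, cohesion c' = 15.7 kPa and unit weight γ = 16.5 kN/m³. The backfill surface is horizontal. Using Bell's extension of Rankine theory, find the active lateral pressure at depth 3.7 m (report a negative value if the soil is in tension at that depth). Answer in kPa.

K_a = (1 − sin φ)/(1 + sin φ) = 0.2721.
σ_a = K_a γ z − 2c√K_a = 0.2721×16.5×3.7 − 2×15.7×0.5217 = 0.2339 kPa.

0.234 kPa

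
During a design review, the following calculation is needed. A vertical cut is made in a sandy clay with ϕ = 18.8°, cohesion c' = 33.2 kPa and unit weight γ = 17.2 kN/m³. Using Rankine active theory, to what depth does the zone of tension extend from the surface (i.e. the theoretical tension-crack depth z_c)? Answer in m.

5.39 m

K_a = tan²(45° − 18.8°/2) = 0.5126; √K_a = 0.7159.
The active pressure is zero where K_a γ z = 2c√K_a, so z_c = 2c/(γ√K_a) = 2×33.2/(17.2×0.7159) = 5.392 m.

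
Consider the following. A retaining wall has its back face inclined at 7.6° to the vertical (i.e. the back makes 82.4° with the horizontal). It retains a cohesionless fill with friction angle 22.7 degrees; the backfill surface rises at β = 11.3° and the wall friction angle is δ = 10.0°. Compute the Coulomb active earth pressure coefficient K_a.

0.558

K_a = sin²(α+φ) / [sin²α · sin(α−δ) · (1 + √{sin(φ+δ)sin(φ−β) / (sin(α−δ)sin(α+β))})²].
With α = 82.4°, φ = 22.7°, δ = 10.0°, β = 11.3°: K_a = 0.5584.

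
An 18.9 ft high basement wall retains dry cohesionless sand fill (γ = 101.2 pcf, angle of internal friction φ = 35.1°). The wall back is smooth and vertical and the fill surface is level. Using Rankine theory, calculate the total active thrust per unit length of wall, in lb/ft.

4880 lb/ft

K_a = tan²(45° − φ/2) = 0.2698.
P_a = ½ K_a γ H² = 0.5 × 0.2698 × 101.2 × 18.9² = 4877 lb/ft.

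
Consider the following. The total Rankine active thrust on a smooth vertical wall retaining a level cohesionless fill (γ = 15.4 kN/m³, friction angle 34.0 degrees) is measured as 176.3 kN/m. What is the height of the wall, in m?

K_a = 0.2827. P_a = ½ K_a γ H² ⇒ H = √(2P_a/(K_a γ)).
H = √(2×176.3/(0.2827×15.4)) = 8.999 m.

9.00 m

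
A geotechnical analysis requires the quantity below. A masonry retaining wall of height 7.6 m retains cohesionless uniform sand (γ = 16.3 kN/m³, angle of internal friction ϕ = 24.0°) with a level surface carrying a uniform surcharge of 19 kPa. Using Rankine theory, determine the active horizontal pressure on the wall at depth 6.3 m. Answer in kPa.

51.3 kPa

K_a = (1 − sin φ)/(1 + sin φ) = 0.4217.
σ_v = γz + q = 16.3 × 6.3 + 19 = 121.7 kPa.
σ_h = K_a σ_v = 0.4217 × 121.7 = 51.32 kPa.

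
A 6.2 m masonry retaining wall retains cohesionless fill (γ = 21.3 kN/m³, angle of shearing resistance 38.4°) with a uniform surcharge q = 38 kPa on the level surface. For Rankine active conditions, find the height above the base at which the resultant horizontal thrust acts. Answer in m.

K_a = 0.2337.
Triangular part P₁ = ½K_aγH² = 95.67 at H/3 = 2.067 m; rectangular part P₂ = K_a q H = 55.06 at H/2 = 3.100 m.
ȳ = (P₁·2.067 + P₂·3.100)/(P₁+P₂) = 2.444 m.

2.44 m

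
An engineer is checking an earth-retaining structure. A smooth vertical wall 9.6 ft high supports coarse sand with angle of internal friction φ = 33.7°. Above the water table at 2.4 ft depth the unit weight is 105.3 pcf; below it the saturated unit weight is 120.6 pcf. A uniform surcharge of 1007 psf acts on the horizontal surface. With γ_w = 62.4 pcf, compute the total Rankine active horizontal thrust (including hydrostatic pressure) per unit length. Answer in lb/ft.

K_a = tan²(45° − φ/2) = 0.2863.
γ' = 120.6 − 62.4 = 58.20 pcf. h₂ = H − d_w = 7.2 ft.
σ'_h: at surface K_a·q = 288.3; at WT K_a(q+γd_w) = 360.7; at base K_a(q+γd_w+γ'h₂) = 480.6 psf.
P₁ = ½(288.3+360.7)×2.4 = 778.8; P₂ = ½(360.7+480.6)×7.2 = 3029; P_w = ½γ_w h₂² = 1617.
Total = 778.8+3029+1617 = 5425 lb/ft.

5420 lb/ft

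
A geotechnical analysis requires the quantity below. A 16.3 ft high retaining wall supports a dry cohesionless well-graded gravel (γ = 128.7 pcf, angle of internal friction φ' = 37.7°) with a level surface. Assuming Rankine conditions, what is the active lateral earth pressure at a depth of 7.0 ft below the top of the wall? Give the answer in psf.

K_a = (1 − sin φ)/(1 + sin φ) = 0.2411.
σ_h = K_a γ z = 0.2411 × 128.7 × 7.0 = 217.2 psf.

217 psf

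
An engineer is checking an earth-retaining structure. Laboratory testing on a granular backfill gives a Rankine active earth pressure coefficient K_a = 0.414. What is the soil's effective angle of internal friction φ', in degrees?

24.5°

K_a = tan²(45° − φ/2) ⇒ 45° − φ/2 = arctan(√0.414) = 32.76°.
φ = 2(45° − 32.76°) = 24.48°.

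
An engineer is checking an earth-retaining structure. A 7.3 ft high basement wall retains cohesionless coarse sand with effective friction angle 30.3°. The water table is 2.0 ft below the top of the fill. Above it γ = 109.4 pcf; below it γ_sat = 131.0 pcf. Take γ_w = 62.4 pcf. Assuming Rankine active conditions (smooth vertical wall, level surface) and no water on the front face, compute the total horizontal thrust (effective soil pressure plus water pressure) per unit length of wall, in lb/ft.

1650 lb/ft

K_a = tan²(45° − φ/2) = 0.3293.
γ' = 131.0 − 62.4 = 68.60 pcf. Depth below WT = 5.3 ft.
σ'_h at WT = K_a γ d_w = 72.06 psf; at base = 72.06 + K_a γ' × 5.3 = 191.8 psf.
P₁ (0–2.0 ft) = ½×72.06×2.0 = 72.06. P₂ (2.0–7.3 ft) = ½(72.06+191.8)×5.3 = 699.2.
P_w = ½ γ_w h₂² = 0.5×62.4×5.3² = 876.4. Total = 72.06+699.2+876.4 = 1648 lb/ft.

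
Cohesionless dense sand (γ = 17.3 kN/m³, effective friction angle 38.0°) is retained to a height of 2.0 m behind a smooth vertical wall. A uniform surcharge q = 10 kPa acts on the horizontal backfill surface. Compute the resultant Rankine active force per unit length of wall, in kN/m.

13.0 kN/m

K_a = tan²(45° − φ/2) = 0.2379.
Soil triangle: ½ K_a γ H² = 0.5×0.2379×17.3×2.0² = 8.231 kN/m.
Surcharge rectangle: K_a q H = 0.2379×10×2.0 = 4.758 kN/m.
Total = 8.231 + 4.758 = 12.99 kN/m.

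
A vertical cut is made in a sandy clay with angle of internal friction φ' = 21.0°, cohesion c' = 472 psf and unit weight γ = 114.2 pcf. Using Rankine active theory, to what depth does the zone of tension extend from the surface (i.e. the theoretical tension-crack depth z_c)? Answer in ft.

12.0 ft

K_a = tan²(45° − 21.0°/2) = 0.4724; √K_a = 0.6873.
The active pressure is zero where K_a γ z = 2c√K_a, so z_c = 2c/(γ√K_a) = 2×472/(114.2×0.6873) = 12.03 ft.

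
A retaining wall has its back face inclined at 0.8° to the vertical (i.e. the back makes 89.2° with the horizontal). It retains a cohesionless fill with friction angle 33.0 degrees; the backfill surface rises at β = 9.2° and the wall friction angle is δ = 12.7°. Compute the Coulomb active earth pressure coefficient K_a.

0.307

K_a = sin²(α+φ) / [sin²α · sin(α−δ) · (1 + √{sin(φ+δ)sin(φ−β) / (sin(α−δ)sin(α+β))})²].
With α = 89.2°, φ = 33.0°, δ = 12.7°, β = 9.2°: K_a = 0.3074.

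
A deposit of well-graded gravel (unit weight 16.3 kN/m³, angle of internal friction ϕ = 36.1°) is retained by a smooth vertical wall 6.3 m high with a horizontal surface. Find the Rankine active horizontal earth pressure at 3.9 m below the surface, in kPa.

16.4 kPa

K_a = (1 − sin φ)/(1 + sin φ) = 0.2585.
σ_h = K_a γ z = 0.2585 × 16.3 × 3.9 = 16.43 kPa.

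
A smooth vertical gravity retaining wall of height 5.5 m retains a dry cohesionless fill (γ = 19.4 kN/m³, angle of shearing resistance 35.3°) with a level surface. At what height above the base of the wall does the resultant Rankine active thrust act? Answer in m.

1.83 m

K_a = 0.2675.
The pressure distribution is triangular, so the resultant acts at H/3 above the base = 5.5/3 = 1.833 m.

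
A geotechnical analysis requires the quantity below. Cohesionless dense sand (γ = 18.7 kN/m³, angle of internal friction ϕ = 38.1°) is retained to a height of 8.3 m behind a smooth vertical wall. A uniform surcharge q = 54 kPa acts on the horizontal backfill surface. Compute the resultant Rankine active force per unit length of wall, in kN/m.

K_a = tan²(45° − φ/2) = 0.2368.
Soil triangle: ½ K_a γ H² = 0.5×0.2368×18.7×8.3² = 152.5 kN/m.
Surcharge rectangle: K_a q H = 0.2368×54×8.3 = 106.1 kN/m.
Total = 152.5 + 106.1 = 258.7 kN/m.

259 kN/m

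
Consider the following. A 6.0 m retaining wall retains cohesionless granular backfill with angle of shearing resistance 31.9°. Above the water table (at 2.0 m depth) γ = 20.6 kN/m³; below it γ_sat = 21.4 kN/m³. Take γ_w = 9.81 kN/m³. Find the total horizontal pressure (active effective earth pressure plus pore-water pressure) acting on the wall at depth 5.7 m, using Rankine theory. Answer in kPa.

62.2 kPa

K_a = (1 − sin φ)/(1 + sin φ) = 0.3085.
γ' = 21.4 − 9.81 = 11.59 kN/m³.
Effective vertical stress at 5.7 m: σ'_v = 20.6×2.0 + 11.59×3.70 = 84.08 kPa.
σ'_h = K_a σ'_v = 0.3085 × 84.08 = 25.94 kPa; u = γ_w × 3.70 = 36.30 kPa.
Total σ_h = 25.94 + 36.30 = 62.24 kPa.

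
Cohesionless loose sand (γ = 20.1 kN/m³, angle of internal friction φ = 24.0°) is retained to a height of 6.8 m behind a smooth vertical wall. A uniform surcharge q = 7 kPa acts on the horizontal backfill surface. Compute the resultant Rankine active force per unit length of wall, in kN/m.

216 kN/m

K_a = tan²(45° − φ/2) = 0.4217.
Soil triangle: ½ K_a γ H² = 0.5×0.4217×20.1×6.8² = 196.0 kN/m.
Surcharge rectangle: K_a q H = 0.4217×7×6.8 = 20.07 kN/m.
Total = 196.0 + 20.07 = 216.1 kN/m.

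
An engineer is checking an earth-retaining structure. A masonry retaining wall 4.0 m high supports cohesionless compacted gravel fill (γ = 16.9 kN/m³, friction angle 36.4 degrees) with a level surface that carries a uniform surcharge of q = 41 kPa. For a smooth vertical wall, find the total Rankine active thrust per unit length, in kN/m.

K_a = tan²(45° − φ/2) = 0.2552.
Soil triangle: ½ K_a γ H² = 0.5×0.2552×16.9×4.0² = 34.50 kN/m.
Surcharge rectangle: K_a q H = 0.2552×41×4.0 = 41.85 kN/m.
Total = 34.50 + 41.85 = 76.34 kN/m.

76.3 kN/m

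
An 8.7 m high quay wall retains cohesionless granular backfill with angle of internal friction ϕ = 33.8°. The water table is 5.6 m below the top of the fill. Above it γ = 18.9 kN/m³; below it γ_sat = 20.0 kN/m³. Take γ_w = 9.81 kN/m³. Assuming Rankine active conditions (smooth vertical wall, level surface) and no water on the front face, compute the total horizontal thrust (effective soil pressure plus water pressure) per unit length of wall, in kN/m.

K_a = tan²(45° − φ/2) = 0.2851.
γ' = 20.0 − 9.81 = 10.19 kN/m³. Depth below WT = 3.1 m.
σ'_h at WT = K_a γ d_w = 30.18 kPa; at base = 30.18 + K_a γ' × 3.1 = 39.18 kPa.
P₁ (0–5.6 m) = ½×30.18×5.6 = 84.49. P₂ (5.6–8.7 m) = ½(30.18+39.18)×3.1 = 107.5.
P_w = ½ γ_w h₂² = 0.5×9.81×3.1² = 47.14. Total = 84.49+107.5+47.14 = 239.1 kN/m.

239 kN/m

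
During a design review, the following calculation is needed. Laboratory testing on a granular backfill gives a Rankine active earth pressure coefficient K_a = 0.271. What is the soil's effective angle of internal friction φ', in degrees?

K_a = tan²(45° − φ/2) ⇒ 45° − φ/2 = arctan(√0.271) = 27.50°.
φ = 2(45° − 27.50°) = 35.00°.

35.0°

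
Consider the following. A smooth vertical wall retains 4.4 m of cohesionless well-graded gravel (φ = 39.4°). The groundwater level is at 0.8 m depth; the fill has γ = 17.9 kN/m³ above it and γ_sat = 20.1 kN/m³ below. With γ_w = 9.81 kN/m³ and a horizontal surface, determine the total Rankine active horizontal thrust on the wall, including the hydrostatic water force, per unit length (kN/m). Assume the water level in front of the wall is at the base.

K_a = tan²(45° − φ/2) = 0.2234.
γ' = 20.1 − 9.81 = 10.29 kN/m³. Depth below WT = 3.6 m.
σ'_h at WT = K_a γ d_w = 3.200 kPa; at base = 3.200 + K_a γ' × 3.6 = 11.48 kPa.
P₁ (0–0.8 m) = ½×3.200×0.8 = 1.280. P₂ (0.8–4.4 m) = ½(3.200+11.48)×3.6 = 26.42.
P_w = ½ γ_w h₂² = 0.5×9.81×3.6² = 63.57. Total = 1.280+26.42+63.57 = 91.27 kN/m.

91.3 kN/m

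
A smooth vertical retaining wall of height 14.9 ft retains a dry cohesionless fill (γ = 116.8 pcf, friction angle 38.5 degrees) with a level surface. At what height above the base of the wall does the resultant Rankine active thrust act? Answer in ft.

K_a = 0.2327.
The pressure distribution is triangular, so the resultant acts at H/3 above the base = 14.9/3 = 4.967 ft.

4.97 ft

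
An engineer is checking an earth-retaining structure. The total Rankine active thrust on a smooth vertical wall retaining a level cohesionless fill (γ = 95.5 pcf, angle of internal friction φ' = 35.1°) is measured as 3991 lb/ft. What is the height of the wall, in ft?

K_a = 0.2698. P_a = ½ K_a γ H² ⇒ H = √(2P_a/(K_a γ)).
H = √(2×3991/(0.2698×95.5)) = 17.60 ft.

17.6 ft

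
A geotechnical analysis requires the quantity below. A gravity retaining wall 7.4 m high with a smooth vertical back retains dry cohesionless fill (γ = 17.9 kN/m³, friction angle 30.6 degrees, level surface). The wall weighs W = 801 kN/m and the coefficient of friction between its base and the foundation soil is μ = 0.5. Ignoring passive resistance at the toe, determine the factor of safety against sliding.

K_a = tan²(45° − 30.6°/2) = 0.3253.
P_a = ½K_aγH² = 0.5×0.3253×17.9×7.4² = 159.5 kN/m, acting at H/3 = 2.467 m above the base.
FS_sliding = μW / P_a = 0.5×801 / 159.5 = 2.512.

2.51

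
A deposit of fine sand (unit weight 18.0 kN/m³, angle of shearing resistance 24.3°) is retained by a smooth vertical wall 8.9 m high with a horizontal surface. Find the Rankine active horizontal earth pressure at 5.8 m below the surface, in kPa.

43.5 kPa

K_a = (1 − sin φ)/(1 + sin φ) = 0.4169.
σ_h = K_a γ z = 0.4169 × 18.0 × 5.8 = 43.53 kPa.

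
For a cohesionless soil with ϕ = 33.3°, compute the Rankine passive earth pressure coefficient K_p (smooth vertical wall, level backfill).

3.43

K_p = (1 + sin φ)/(1 − sin φ) = tan²(45° + 33.3°/2) = 3.435.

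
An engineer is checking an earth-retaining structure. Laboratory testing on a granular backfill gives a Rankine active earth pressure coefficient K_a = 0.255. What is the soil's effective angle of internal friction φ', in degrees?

K_a = tan²(45° − φ/2) ⇒ 45° − φ/2 = arctan(√0.255) = 26.79°.
φ = 2(45° − 26.79°) = 36.41°.

36.4°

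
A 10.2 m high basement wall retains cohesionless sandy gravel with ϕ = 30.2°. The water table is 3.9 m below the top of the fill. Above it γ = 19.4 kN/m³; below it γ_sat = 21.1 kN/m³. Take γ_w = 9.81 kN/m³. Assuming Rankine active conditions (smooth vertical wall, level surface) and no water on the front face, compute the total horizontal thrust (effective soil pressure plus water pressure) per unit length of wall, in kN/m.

475 kN/m

K_a = tan²(45° − φ/2) = 0.3307.
γ' = 21.1 − 9.81 = 11.29 kN/m³. Depth below WT = 6.3 m.
σ'_h at WT = K_a γ d_w = 25.02 kPa; at base = 25.02 + K_a γ' × 6.3 = 48.54 kPa.
P₁ (0–3.9 m) = ½×25.02×3.9 = 48.78. P₂ (3.9–10.2 m) = ½(25.02+48.54)×6.3 = 231.7.
P_w = ½ γ_w h₂² = 0.5×9.81×6.3² = 194.7. Total = 48.78+231.7+194.7 = 475.2 kN/m.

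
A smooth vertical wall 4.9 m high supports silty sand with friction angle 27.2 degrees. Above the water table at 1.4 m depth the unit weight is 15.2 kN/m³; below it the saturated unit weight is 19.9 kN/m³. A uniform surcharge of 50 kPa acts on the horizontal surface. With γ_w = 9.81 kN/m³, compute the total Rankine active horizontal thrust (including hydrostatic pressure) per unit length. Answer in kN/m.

208 kN/m

K_a = tan²(45° − φ/2) = 0.3726.
γ' = 19.9 − 9.81 = 10.09 kN/m³. h₂ = H − d_w = 3.5 m.
σ'_h: at surface K_a·q = 18.63; at WT K_a(q+γd_w) = 26.56; at base K_a(q+γd_w+γ'h₂) = 39.72 kPa.
P₁ = ½(18.63+26.56)×1.4 = 31.63; P₂ = ½(26.56+39.72)×3.5 = 116.0; P_w = ½γ_w h₂² = 60.09.
Total = 31.63+116.0+60.09 = 207.7 kN/m.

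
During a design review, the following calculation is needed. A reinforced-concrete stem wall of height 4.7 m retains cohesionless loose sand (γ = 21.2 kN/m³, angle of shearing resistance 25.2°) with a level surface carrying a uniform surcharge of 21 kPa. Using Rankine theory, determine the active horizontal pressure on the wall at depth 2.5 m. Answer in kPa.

29.8 kPa

K_a = (1 − sin φ)/(1 + sin φ) = 0.4027.
σ_v = γz + q = 21.2 × 2.5 + 21 = 74.00 kPa.
σ_h = K_a σ_v = 0.4027 × 74.00 = 29.80 kPa.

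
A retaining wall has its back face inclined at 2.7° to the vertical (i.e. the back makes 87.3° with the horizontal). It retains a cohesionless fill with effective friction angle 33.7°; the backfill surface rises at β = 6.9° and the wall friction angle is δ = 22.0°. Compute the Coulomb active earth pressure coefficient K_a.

0.301

K_a = sin²(α+φ) / [sin²α · sin(α−δ) · (1 + √{sin(φ+δ)sin(φ−β) / (sin(α−δ)sin(α+β))})²].
With α = 87.3°, φ = 33.7°, δ = 22.0°, β = 6.9°: K_a = 0.3009.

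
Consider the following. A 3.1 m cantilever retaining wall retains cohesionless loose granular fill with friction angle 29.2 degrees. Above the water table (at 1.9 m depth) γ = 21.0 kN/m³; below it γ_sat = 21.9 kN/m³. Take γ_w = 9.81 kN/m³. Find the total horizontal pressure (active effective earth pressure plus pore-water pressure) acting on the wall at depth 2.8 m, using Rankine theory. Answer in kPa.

K_a = (1 − sin φ)/(1 + sin φ) = 0.3442.
γ' = 21.9 − 9.81 = 12.09 kN/m³.
Effective vertical stress at 2.8 m: σ'_v = 21.0×1.9 + 12.09×0.900 = 50.78 kPa.
σ'_h = K_a σ'_v = 0.3442 × 50.78 = 17.48 kPa; u = γ_w × 0.900 = 8.829 kPa.
Total σ_h = 17.48 + 8.829 = 26.31 kPa.

26.3 kPa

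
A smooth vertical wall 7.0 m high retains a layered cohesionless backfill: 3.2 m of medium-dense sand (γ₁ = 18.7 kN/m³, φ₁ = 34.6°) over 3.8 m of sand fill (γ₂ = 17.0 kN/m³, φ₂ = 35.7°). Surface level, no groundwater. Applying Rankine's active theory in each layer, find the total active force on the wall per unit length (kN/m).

K_a1 = tan²(45°−34.6°/2) = 0.2756; K_a2 = tan²(45°−35.7°/2) = 0.2630.
Layer 1: σ at base = K_a1 γ₁ h₁ = 16.49 kPa; P₁ = ½×16.49×3.2 = 26.39.
Layer 2: σ_v at top = γ₁h₁ = 59.84; σ_h top = K_a2×59.84 = 15.74; σ_h base = K_a2×(59.84+17.0×3.8) = 32.73.
P₂ = ½(15.74+32.73)×3.8 = 92.08. Total P_a = 26.39+92.08 = 118.5 kN/m.

118 kN/m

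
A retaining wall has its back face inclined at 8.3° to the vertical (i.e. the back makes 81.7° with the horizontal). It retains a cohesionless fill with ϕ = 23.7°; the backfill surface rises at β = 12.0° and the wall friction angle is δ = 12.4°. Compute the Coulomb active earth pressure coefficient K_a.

0.550

K_a = sin²(α+φ) / [sin²α · sin(α−δ) · (1 + √{sin(φ+δ)sin(φ−β) / (sin(α−δ)sin(α+β))})²].
With α = 81.7°, φ = 23.7°, δ = 12.4°, β = 12.0°: K_a = 0.5505.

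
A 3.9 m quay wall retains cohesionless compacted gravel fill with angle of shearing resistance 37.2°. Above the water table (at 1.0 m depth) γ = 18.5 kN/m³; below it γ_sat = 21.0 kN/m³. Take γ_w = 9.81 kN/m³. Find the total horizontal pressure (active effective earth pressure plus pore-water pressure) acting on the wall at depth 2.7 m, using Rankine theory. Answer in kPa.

25.9 kPa

K_a = (1 − sin φ)/(1 + sin φ) = 0.2464.
γ' = 21.0 − 9.81 = 11.19 kN/m³.
Effective vertical stress at 2.7 m: σ'_v = 18.5×1.0 + 11.19×1.70 = 37.52 kPa.
σ'_h = K_a σ'_v = 0.2464 × 37.52 = 9.246 kPa; u = γ_w × 1.70 = 16.68 kPa.
Total σ_h = 9.246 + 16.68 = 25.92 kPa.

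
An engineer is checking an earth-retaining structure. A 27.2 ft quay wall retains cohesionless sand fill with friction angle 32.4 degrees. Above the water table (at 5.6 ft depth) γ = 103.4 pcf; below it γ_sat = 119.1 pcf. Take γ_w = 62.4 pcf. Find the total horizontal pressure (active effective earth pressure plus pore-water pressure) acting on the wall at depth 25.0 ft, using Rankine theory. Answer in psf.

K_a = (1 − sin φ)/(1 + sin φ) = 0.3022.
γ' = 119.1 − 62.4 = 56.70 pcf.
Effective vertical stress at 25.0 ft: σ'_v = 103.4×5.6 + 56.70×19.4 = 1679 psf.
σ'_h = K_a σ'_v = 0.3022 × 1679 = 507.5 psf; u = γ_w × 19.4 = 1211 psf.
Total σ_h = 507.5 + 1211 = 1718 psf.

1720 psf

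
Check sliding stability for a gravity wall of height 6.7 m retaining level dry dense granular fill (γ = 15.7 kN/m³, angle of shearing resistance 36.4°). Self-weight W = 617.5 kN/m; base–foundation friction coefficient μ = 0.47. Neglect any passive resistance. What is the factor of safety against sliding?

3.23

K_a = tan²(45° − 36.4°/2) = 0.2552.
P_a = ½K_aγH² = 0.5×0.2552×15.7×6.7² = 89.92 kN/m, acting at H/3 = 2.233 m above the base.
FS_sliding = μW / P_a = 0.47×617.5 / 89.92 = 3.228.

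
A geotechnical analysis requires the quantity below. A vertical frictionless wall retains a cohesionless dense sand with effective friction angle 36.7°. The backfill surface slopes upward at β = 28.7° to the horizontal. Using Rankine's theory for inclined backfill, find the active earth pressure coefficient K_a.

0.371

K_a = cos β · (cos β − √(cos²β − cos²φ)) / (cos β + √(cos²β − cos²φ)).
cos β = 0.8771, cos φ = 0.8018, √(cos²β − cos²φ) = 0.3557.
K_a = 0.8771 × (0.8771 − 0.3557)/(0.8771 + 0.3557) = 0.3710.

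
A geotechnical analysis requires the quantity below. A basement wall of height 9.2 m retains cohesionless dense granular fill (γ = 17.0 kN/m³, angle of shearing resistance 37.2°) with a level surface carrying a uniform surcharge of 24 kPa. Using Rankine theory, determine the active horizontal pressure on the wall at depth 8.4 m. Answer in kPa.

K_a = (1 − sin φ)/(1 + sin φ) = 0.2464.
σ_v = γz + q = 17.0 × 8.4 + 24 = 166.8 kPa.
σ_h = K_a σ_v = 0.2464 × 166.8 = 41.10 kPa.

41.1 kPa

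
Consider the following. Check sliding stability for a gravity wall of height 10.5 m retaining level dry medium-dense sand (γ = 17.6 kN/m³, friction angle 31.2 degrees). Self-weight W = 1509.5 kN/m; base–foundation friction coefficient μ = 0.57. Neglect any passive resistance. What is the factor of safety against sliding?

K_a = tan²(45° − 31.2°/2) = 0.3175.
P_a = ½K_aγH² = 0.5×0.3175×17.6×10.5² = 308.0 kN/m, acting at H/3 = 3.500 m above the base.
FS_sliding = μW / P_a = 0.57×1509.5 / 308.0 = 2.793.

2.79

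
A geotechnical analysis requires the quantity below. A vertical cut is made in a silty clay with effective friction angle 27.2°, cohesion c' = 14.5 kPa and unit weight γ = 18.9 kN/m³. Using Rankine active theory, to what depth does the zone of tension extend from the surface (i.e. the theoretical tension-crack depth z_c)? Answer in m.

2.51 m

K_a = tan²(45° − 27.2°/2) = 0.3726; √K_a = 0.6104.
The active pressure is zero where K_a γ z = 2c√K_a, so z_c = 2c/(γ√K_a) = 2×14.5/(18.9×0.6104) = 2.514 m.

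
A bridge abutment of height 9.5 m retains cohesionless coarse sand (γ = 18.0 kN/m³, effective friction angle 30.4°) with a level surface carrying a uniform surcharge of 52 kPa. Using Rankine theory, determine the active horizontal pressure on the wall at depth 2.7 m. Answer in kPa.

33.0 kPa

K_a = (1 − sin φ)/(1 + sin φ) = 0.3280.
σ_v = γz + q = 18.0 × 2.7 + 52 = 100.6 kPa.
σ_h = K_a σ_v = 0.3280 × 100.6 = 33.00 kPa.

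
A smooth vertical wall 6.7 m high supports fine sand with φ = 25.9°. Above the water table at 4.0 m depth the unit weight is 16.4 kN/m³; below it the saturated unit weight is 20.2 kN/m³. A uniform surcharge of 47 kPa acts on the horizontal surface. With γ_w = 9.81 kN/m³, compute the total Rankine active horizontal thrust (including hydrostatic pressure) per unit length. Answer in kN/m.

K_a = tan²(45° − φ/2) = 0.3920.
γ' = 20.2 − 9.81 = 10.39 kN/m³. h₂ = H − d_w = 2.7 m.
σ'_h: at surface K_a·q = 18.42; at WT K_a(q+γd_w) = 44.14; at base K_a(q+γd_w+γ'h₂) = 55.13 kPa.
P₁ = ½(18.42+44.14)×4.0 = 125.1; P₂ = ½(44.14+55.13)×2.7 = 134.0; P_w = ½γ_w h₂² = 35.76.
Total = 125.1+134.0+35.76 = 294.9 kN/m.

295 kN/m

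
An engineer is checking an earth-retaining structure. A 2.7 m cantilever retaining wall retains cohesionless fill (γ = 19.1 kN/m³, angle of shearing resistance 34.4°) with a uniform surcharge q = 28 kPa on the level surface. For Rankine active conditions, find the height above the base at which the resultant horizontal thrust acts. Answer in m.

1.13 m

K_a = 0.2780.
Triangular part P₁ = ½K_aγH² = 19.35 at H/3 = 0.9000 m; rectangular part P₂ = K_a q H = 21.02 at H/2 = 1.350 m.
ȳ = (P₁·0.9000 + P₂·1.350)/(P₁+P₂) = 1.134 m.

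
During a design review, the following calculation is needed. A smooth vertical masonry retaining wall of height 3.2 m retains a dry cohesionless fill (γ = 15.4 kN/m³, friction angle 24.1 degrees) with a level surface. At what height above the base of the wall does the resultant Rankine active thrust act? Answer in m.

K_a = 0.4201.
The pressure distribution is triangular, so the resultant acts at H/3 above the base = 3.2/3 = 1.067 m.

1.07 m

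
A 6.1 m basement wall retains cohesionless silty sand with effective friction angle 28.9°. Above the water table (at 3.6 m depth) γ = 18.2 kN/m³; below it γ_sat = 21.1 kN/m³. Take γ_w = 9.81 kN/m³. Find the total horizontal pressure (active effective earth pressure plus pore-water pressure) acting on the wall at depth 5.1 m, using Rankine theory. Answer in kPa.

43.4 kPa

K_a = (1 − sin φ)/(1 + sin φ) = 0.3484.
γ' = 21.1 − 9.81 = 11.29 kN/m³.
Effective vertical stress at 5.1 m: σ'_v = 18.2×3.6 + 11.29×1.50 = 82.45 kPa.
σ'_h = K_a σ'_v = 0.3484 × 82.45 = 28.72 kPa; u = γ_w × 1.50 = 14.71 kPa.
Total σ_h = 28.72 + 14.71 = 43.44 kPa.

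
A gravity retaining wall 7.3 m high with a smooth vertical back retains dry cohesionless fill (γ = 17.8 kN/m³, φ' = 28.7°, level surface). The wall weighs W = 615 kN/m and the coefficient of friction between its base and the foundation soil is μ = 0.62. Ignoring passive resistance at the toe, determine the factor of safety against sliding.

2.29

K_a = tan²(45° − 28.7°/2) = 0.3511.
P_a = ½K_aγH² = 0.5×0.3511×17.8×7.3² = 166.5 kN/m, acting at H/3 = 2.433 m above the base.
FS_sliding = μW / P_a = 0.62×615 / 166.5 = 2.290.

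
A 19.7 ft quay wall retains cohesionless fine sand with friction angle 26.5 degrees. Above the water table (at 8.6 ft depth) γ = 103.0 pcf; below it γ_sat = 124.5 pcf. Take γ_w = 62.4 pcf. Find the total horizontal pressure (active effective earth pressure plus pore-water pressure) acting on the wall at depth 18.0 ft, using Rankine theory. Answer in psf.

1150 psf

K_a = (1 − sin φ)/(1 + sin φ) = 0.3829.
γ' = 124.5 − 62.4 = 62.10 pcf.
Effective vertical stress at 18.0 ft: σ'_v = 103.0×8.6 + 62.10×9.40 = 1470 psf.
σ'_h = K_a σ'_v = 0.3829 × 1470 = 562.7 psf; u = γ_w × 9.40 = 586.6 psf.
Total σ_h = 562.7 + 586.6 = 1149 psf.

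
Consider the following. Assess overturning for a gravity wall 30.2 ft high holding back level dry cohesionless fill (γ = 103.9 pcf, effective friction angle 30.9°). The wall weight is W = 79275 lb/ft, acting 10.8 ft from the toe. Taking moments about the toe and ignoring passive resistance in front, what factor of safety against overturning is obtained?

K_a = tan²(45° − 30.9°/2) = 0.3214.
P_a = ½K_aγH² = 0.5×0.3214×103.9×30.2² = 15230 lb/ft, acting at H/3 = 10.07 ft above the base.
Overturning moment M_o = P_a × H/3 = 15230 × 10.07 = 153300.
Resisting moment M_r = W × 10.8 = 79275 × 10.8 = 856200.
FS_overturning = M_r/M_o = 856200/153300 = 5.585.

5.58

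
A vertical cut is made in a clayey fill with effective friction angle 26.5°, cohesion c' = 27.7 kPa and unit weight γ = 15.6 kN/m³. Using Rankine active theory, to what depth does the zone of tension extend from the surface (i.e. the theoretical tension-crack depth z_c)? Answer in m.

K_a = tan²(45° − 26.5°/2) = 0.3829; √K_a = 0.6188.
The active pressure is zero where K_a γ z = 2c√K_a, so z_c = 2c/(γ√K_a) = 2×27.7/(15.6×0.6188) = 5.739 m.

5.74 m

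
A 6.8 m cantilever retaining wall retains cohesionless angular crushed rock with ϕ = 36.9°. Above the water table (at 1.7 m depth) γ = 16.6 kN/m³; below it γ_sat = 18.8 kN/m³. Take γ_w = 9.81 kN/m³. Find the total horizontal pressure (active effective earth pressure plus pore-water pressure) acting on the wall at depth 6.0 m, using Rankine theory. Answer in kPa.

K_a = (1 − sin φ)/(1 + sin φ) = 0.2497.
γ' = 18.8 − 9.81 = 8.990 kN/m³.
Effective vertical stress at 6.0 m: σ'_v = 16.6×1.7 + 8.990×4.30 = 66.88 kPa.
σ'_h = K_a σ'_v = 0.2497 × 66.88 = 16.70 kPa; u = γ_w × 4.30 = 42.18 kPa.
Total σ_h = 16.70 + 42.18 = 58.88 kPa.

58.9 kPa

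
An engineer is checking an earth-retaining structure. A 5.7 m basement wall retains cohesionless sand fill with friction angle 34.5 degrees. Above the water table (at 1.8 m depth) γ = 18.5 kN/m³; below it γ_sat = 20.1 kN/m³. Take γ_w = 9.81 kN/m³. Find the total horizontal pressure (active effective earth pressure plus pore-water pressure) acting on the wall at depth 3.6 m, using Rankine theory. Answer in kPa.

32.0 kPa

K_a = (1 − sin φ)/(1 + sin φ) = 0.2768.
γ' = 20.1 − 9.81 = 10.29 kN/m³.
Effective vertical stress at 3.6 m: σ'_v = 18.5×1.8 + 10.29×1.80 = 51.82 kPa.
σ'_h = K_a σ'_v = 0.2768 × 51.82 = 14.34 kPa; u = γ_w × 1.80 = 17.66 kPa.
Total σ_h = 14.34 + 17.66 = 32.00 kPa.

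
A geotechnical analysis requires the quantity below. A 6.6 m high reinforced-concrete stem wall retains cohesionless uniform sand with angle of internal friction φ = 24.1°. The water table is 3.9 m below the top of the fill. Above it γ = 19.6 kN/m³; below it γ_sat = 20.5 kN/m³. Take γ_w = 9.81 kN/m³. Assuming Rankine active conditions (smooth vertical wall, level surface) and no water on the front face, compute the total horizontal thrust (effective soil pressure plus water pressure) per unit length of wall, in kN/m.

201 kN/m

K_a = tan²(45° − φ/2) = 0.4201.
γ' = 20.5 − 9.81 = 10.69 kN/m³. Depth below WT = 2.7 m.
σ'_h at WT = K_a γ d_w = 32.11 kPa; at base = 32.11 + K_a γ' × 2.7 = 44.24 kPa.
P₁ (0–3.9 m) = ½×32.11×3.9 = 62.62. P₂ (3.9–6.6 m) = ½(32.11+44.24)×2.7 = 103.1.
P_w = ½ γ_w h₂² = 0.5×9.81×2.7² = 35.76. Total = 62.62+103.1+35.76 = 201.5 kN/m.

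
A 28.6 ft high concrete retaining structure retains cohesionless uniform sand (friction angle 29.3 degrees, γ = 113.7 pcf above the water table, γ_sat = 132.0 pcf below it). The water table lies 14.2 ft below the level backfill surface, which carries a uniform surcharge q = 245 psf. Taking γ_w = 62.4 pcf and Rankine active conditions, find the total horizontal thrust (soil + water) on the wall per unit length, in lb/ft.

K_a = tan²(45° − φ/2) = 0.3428.
γ' = 132.0 − 62.4 = 69.60 pcf. h₂ = H − d_w = 14.4 ft.
σ'_h: at surface K_a·q = 84.00; at WT K_a(q+γd_w) = 637.5; at base K_a(q+γd_w+γ'h₂) = 981.1 psf.
P₁ = ½(84.00+637.5)×14.2 = 5123; P₂ = ½(637.5+981.1)×14.4 = 11650; P_w = ½γ_w h₂² = 6470.
Total = 5123+11650+6470 = 23250 lb/ft.

23200 lb/ft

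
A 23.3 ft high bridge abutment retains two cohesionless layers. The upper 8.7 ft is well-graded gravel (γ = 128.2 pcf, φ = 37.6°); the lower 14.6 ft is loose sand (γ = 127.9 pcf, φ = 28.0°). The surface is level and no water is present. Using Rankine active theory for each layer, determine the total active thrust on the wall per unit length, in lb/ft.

K_a1 = tan²(45°−37.6°/2) = 0.2421; K_a2 = tan²(45°−28.0°/2) = 0.3610.
Layer 1: σ at base = K_a1 γ₁ h₁ = 270.1 psf; P₁ = ½×270.1×8.7 = 1175.
Layer 2: σ_v at top = γ₁h₁ = 1115; σ_h top = K_a2×1115 = 402.7; σ_h base = K_a2×(1115+127.9×14.6) = 1077.
P₂ = ½(402.7+1077)×14.6 = 10800. Total P_a = 1175+10800 = 11980 lb/ft.

12000 lb/ft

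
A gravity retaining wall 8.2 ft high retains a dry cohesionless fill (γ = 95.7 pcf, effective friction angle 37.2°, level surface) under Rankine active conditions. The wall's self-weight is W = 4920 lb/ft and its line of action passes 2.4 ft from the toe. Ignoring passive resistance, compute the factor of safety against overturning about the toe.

K_a = tan²(45° − 37.2°/2) = 0.2464.
P_a = ½K_aγH² = 0.5×0.2464×95.7×8.2² = 792.8 lb/ft, acting at H/3 = 2.733 ft above the base.
Overturning moment M_o = P_a × H/3 = 792.8 × 2.733 = 2167.
Resisting moment M_r = W × 2.4 = 4920 × 2.4 = 11810.
FS_overturning = M_r/M_o = 11810/2167 = 5.449.

5.45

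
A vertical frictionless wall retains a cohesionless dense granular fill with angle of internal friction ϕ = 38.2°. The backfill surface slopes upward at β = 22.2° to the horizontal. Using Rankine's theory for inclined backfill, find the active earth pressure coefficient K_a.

0.285

K_a = cos β · (cos β − √(cos²β − cos²φ)) / (cos β + √(cos²β − cos²φ)).
cos β = 0.9259, cos φ = 0.7859, √(cos²β − cos²φ) = 0.4896.
K_a = 0.9259 × (0.9259 − 0.4896)/(0.9259 + 0.4896) = 0.2854.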